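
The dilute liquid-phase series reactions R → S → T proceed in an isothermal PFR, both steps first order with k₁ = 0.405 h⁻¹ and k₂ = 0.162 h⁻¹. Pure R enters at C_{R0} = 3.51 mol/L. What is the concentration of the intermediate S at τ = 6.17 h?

1.67 mol/L

Solving the coupled first-order balances gives C_S(τ) = [k₁/(k₂−k₁)]·C_{R0}·(e^(−k₁τ) − e^(−k₂τ)).
e^(−k₁τ) = e^(−0.405×6.17) = e^(−2.499) = 0.08218; e^(−k₂τ) = e^(−0.9995) = 0.3680.
C_S = 0.405×3.51/(0.162−0.405) × (0.08218−0.3680) = (-5.850)×(-0.2859) = 1.672 mol/L.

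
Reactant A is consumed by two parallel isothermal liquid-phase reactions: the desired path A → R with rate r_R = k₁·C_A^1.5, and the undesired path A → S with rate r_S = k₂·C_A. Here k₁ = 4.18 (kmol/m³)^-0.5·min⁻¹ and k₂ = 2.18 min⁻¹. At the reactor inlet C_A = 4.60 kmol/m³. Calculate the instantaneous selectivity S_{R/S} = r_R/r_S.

S_{R/S} = r_R/r_S = (k₁·C_A^1.5)/(k₂·C_A) = (k₁/k₂)·C_A^0.5.
= (4.18×4.600^1.5) / (2.18×4.600) = 41.24/10.03 = 4.11.

4.11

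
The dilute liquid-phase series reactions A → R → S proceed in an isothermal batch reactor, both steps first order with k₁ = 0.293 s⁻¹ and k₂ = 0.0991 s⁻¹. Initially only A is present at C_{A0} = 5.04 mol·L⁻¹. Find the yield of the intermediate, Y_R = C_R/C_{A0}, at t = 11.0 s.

Solving the coupled first-order balances gives C_R(t) = [k₁/(k₂−k₁)]·C_{A0}·(e^(−k₁t) − e^(−k₂t)).
e^(−k₁t) = e^(−0.293×11.0) = e^(−3.223) = 0.03984; e^(−k₂t) = e^(−1.090) = 0.3362.
C_R = 0.293×5.04/(0.0991−0.293) × (0.03984−0.3362) = (-7.616)×(-0.2963) = 2.257 mol·L⁻¹.
Y_R = C_R/C_{A0} = 2.257/5.04 = 0.448.

0.448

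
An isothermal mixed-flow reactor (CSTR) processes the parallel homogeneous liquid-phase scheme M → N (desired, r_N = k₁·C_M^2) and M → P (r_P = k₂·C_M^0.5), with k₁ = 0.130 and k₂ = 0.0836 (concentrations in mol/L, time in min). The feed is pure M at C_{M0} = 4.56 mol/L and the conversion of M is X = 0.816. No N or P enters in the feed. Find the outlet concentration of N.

2.03 mol/L

Exit C_M = C_{M0}(1−X) = 4.56×0.184 = 0.8390 mol/L.
A CSTR operates uniformly at the exit composition, giving r_N = 0.09152 and r_P = 0.07658 (each k·C_M^n at C_M = 0.8390).
Fraction of consumed M going to N: r_N/(r_N+r_P) = 0.5444.
C_N = 0.5444·C_{M0}·X = 0.5444×4.56×0.816 = 2.03 mol/L.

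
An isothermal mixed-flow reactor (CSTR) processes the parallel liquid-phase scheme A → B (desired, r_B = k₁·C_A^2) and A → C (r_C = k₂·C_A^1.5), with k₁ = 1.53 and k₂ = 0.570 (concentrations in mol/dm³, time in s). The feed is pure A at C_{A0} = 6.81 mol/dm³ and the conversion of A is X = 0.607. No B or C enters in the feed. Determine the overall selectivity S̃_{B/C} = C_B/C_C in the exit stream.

Exit C_A = C_{A0}(1−X) = 6.81×0.393 = 2.676 mol/dm³.
In a CSTR the entire volume is at exit conditions, so r_B = 1.53×2.676^2 = 10.96 and r_C = 0.570×2.676^1.5 = 2.496.
Overall selectivity = C_B/C_C = r_Bτ/(r_Cτ) = r_B/r_C = 4.39.

4.39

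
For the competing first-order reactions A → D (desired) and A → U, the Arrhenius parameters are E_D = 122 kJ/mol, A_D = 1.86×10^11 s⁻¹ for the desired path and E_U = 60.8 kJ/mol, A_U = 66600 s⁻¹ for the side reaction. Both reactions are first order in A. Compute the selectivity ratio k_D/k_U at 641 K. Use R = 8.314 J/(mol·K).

Since both paths have the same order in A, the concentration cancels and S_{D/U} = k_D/k_U = (A_D/A_U)·exp[(E_U−E_D)/(RT)].
(E_U−E_D)/(RT) = (60.8−122)×10³/(8.314×641) = -61200/5329 = -11.48.
k_D/k_U = (1.86×10^11/66600)·exp(-11.48) = 2.793×10^6 × 1.030×10^-5 = 28.8.

28.8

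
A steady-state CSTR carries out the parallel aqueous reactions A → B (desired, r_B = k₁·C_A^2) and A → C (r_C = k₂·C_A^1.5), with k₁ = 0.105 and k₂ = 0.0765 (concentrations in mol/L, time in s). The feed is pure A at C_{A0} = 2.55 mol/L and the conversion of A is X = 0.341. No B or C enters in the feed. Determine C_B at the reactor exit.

Exit C_A = C_{A0}(1−X) = 2.55×0.659 = 1.680 mol/L.
A CSTR operates uniformly at the exit composition, giving r_B = 0.2965 and r_C = 0.1666 (each k·C_A^n at C_A = 1.680).
Fraction of consumed A going to B: r_B/(r_B+r_C) = 0.6402.
C_B = 0.6402·C_{A0}·X = 0.6402×2.55×0.341 = 0.557 mol/L.

0.557 mol/L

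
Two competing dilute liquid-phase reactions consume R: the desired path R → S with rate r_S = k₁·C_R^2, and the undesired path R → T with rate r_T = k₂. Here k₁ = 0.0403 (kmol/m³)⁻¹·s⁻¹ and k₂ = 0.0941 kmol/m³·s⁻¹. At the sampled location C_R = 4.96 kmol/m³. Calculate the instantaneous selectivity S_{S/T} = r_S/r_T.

10.5

S_{S/T} = r_S/r_T = (k₁·C_R^2)/(k₂) = (k₁/k₂)·C_R^2.
= (0.0403×4.960^2) / (0.0941) = 0.9914/0.09410 = 10.5.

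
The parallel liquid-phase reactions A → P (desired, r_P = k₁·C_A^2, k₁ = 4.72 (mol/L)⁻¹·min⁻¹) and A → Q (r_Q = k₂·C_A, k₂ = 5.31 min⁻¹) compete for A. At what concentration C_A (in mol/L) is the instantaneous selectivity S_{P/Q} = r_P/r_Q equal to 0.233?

S_{P/Q} = (k₁/k₂)·C_A ⇒ C_A = S·k₂/k₁.
= 0.233×5.31/4.72 = 0.262 mol/L.

0.262 mol/L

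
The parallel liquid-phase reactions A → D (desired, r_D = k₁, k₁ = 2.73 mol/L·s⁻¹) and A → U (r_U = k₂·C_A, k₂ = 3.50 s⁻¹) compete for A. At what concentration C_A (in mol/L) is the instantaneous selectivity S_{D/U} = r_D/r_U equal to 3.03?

S_{D/U} = (k₁/k₂)·C_A⁻¹ ⇒ C_A = (S·k₂/k₁)^(-1).
= (3.03×3.50/2.73)^(-1) = (3.885)^(-1) = 0.257 mol/L.

0.257 mol/L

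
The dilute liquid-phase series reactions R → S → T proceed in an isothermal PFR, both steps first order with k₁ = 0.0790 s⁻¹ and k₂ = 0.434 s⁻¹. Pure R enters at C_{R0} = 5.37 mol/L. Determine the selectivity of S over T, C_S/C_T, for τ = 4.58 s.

0.695

The intermediate concentration in a first-order A→B→C sequence is C_S = k₁C_{R0}(e^(−k₁τ) − e^(−k₂τ))/(k₂−k₁).
e^(−k₁τ) = e^(−0.0790×4.58) = e^(−0.3618) = 0.6964; e^(−k₂τ) = e^(−1.988) = 0.1370.
C_S = 0.0790×5.37/(0.434−0.0790) × (0.6964−0.1370) = 1.195×0.5594 = 0.6685 mol/L.
C_R = C_{R0}e^(−k₁τ) = 3.740 mol/L, so C_T = C_{R0}−C_R−C_S = 0.9618 mol/L; C_S/C_T = 0.695.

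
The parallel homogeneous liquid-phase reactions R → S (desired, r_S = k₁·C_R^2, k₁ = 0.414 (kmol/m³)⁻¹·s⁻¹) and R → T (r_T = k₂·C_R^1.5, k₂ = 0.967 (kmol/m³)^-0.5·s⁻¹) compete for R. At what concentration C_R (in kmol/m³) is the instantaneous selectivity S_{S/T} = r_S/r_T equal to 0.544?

1.61 kmol/m³

S_{S/T} = (k₁/k₂)·C_R^0.5 ⇒ C_R = (S·k₂/k₁)^(2).
= (0.544×0.967/0.414)^(2) = (1.271)^(2) = 1.61 kmol/m³.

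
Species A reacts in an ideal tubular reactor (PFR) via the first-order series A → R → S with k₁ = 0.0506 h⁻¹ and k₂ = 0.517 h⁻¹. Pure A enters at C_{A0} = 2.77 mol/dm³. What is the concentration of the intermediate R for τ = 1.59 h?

0.145 mol/dm³

The intermediate concentration in a first-order A→B→C sequence is C_R = k₁C_{A0}(e^(−k₁τ) − e^(−k₂τ))/(k₂−k₁).
e^(−k₁τ) = e^(−0.0506×1.59) = e^(−0.08045) = 0.9227; e^(−k₂τ) = e^(−0.8220) = 0.4395.
C_R = 0.0506×2.77/(0.517−0.0506) × (0.9227−0.4395) = 0.3005×0.4832 = 0.1452 mol/dm³.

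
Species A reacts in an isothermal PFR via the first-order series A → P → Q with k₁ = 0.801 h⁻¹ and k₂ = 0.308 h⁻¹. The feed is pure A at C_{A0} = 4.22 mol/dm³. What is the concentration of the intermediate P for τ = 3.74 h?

1.82 mol/dm³

For first-order series with pure A initially, C_P(τ) = k₁C_{A0}/(k₂−k₁)·(e^(−k₁τ) − e^(−k₂τ)).
e^(−k₁τ) = e^(−0.801×3.74) = e^(−2.996) = 0.05000; e^(−k₂τ) = e^(−1.152) = 0.3160.
C_P = 0.801×4.22/(0.308−0.801) × (0.05000−0.3160) = (-6.856)×(-0.2660) = 1.824 mol/dm³.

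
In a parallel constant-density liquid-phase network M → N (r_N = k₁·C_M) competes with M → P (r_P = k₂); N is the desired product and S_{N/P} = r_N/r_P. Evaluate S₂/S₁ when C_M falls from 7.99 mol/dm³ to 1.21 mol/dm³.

S_{N/P} = (k₁/k₂)·C_M, so S₂/S₁ = (C_{M,2}/C_{M,1}).
= 1.21/7.99 = 0.151.

0.151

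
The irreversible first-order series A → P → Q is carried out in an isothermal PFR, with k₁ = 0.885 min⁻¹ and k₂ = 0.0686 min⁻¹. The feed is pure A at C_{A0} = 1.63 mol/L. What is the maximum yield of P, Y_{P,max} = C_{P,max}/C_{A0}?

For a first-order series the maximum intermediate yield is C_{P,max}/C_{A0} = (k₁/k₂)^[k₂/(k₂−k₁)].
= (0.885/0.0686)^(0.0686/(0.0686−0.885)) = (12.90)^(-0.08403) = 0.8066.

0.807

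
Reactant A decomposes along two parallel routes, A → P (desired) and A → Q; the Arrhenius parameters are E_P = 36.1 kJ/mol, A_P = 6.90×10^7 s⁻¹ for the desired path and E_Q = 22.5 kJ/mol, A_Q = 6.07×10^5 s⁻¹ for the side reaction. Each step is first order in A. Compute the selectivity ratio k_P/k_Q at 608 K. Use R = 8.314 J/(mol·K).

7.71

Since both paths have the same order in A, the concentration cancels and S_{P/Q} = k_P/k_Q = (A_P/A_Q)·exp[(E_Q−E_P)/(RT)].
(E_Q−E_P)/(RT) = (22.5−36.1)×10³/(8.314×608) = -13600/5055 = -2.690.
k_P/k_Q = (6.90×10^7/6.07×10^5)·exp(-2.690) = 113.7 × 0.06785 = 7.71.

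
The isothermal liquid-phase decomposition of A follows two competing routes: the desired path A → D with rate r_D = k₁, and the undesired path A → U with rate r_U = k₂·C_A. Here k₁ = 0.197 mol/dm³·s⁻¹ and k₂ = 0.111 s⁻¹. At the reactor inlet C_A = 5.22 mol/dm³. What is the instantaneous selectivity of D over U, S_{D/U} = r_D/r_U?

S_{D/U} = r_D/r_U = (k₁)/(k₂·C_A) = (k₁/k₂)·C_A⁻¹.
= (0.197) / (0.111×5.220) = 0.1970/0.5794 = 0.340.

0.340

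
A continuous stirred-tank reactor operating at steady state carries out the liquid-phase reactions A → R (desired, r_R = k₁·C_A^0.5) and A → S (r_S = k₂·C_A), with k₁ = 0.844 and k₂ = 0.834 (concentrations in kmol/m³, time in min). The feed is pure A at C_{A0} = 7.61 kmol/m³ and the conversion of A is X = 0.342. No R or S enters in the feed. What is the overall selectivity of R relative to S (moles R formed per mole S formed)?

Exit C_A = C_{A0}(1−X) = 7.61×0.658 = 5.007 kmol/m³.
In a CSTR the entire volume is at exit conditions, so r_R = 0.844×5.007^0.5 = 1.889 and r_S = 0.834×5.007 = 4.176.
Overall selectivity = C_R/C_S = r_Rτ/(r_Sτ) = r_R/r_S = 0.452.

0.452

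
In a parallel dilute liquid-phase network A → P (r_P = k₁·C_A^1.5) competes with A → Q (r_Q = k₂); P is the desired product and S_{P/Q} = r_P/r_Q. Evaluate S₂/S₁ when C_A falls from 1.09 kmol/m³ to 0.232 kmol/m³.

0.0982

S_{P/Q} = (k₁/k₂)·C_A^1.5, so S₂/S₁ = (C_{A,2}/C_{A,1})^1.5.
= (0.232/1.09)^1.5 = (0.2128)^1.5 = 0.0982.
Selectivity toward P falls as C_A falls — high-concentration operation is favoured.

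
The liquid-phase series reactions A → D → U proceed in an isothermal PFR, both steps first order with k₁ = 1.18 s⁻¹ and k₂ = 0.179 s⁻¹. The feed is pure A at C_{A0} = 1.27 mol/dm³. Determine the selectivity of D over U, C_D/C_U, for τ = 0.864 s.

Solving the coupled first-order balances gives C_D(τ) = [k₁/(k₂−k₁)]·C_{A0}·(e^(−k₁τ) − e^(−k₂τ)).
e^(−k₁τ) = e^(−1.18×0.864) = e^(−1.020) = 0.3608; e^(−k₂τ) = e^(−0.1547) = 0.8567.
C_D = 1.18×1.27/(0.179−1.18) × (0.3608−0.8567) = (-1.497)×(-0.4959) = 0.7425 mol/dm³.
C_A = C_{A0}e^(−k₁τ) = 0.4582 mol/dm³, so C_U = C_{A0}−C_A−C_D = 0.06935 mol/dm³; C_D/C_U = 10.7.

10.7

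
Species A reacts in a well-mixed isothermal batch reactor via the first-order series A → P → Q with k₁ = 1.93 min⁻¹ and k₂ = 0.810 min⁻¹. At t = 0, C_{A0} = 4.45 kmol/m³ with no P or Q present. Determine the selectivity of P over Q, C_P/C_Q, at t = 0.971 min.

The intermediate concentration in a first-order A→B→C sequence is C_P = k₁C_{A0}(e^(−k₁t) − e^(−k₂t))/(k₂−k₁).
e^(−k₁t) = e^(−1.93×0.971) = e^(−1.874) = 0.1535; e^(−k₂t) = e^(−0.7865) = 0.4554.
C_P = 1.93×4.45/(0.810−1.93) × (0.1535−0.4554) = (-7.668)×(-0.3019) = 2.315 kmol/m³.
C_A = C_{A0}e^(−k₁t) = 0.6831 kmol/m³, so C_Q = C_{A0}−C_A−C_P = 1.452 kmol/m³; C_P/C_Q = 1.59.

1.59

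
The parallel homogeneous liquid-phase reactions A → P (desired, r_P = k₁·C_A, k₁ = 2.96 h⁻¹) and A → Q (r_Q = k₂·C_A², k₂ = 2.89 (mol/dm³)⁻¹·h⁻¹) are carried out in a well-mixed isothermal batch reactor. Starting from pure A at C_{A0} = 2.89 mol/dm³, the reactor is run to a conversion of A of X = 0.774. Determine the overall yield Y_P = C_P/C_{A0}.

C_A = C_{A0}(1−X) = 0.6531 mol/dm³.
Along a PFR/batch, dC_P/dC_A = −r_P/(r_P+r_Q) = −k₁/(k₁+k₂·C_A).
Integrating from C_{A0} to C_A: C_P = (2.96/2.89)·ln[(2.96+2.89·2.89)/(2.96+2.89·0.653)] = 1.024·ln(11.31/4.848) = 0.8679 mol/dm³.
Y_P = C_P/C_{A0} = 0.8679/2.89 = 0.300.

0.300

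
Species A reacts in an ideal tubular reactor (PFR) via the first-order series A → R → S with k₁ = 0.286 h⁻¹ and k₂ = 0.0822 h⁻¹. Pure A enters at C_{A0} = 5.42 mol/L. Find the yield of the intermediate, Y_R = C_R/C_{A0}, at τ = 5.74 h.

The intermediate concentration in a first-order A→B→C sequence is C_R = k₁C_{A0}(e^(−k₁τ) − e^(−k₂τ))/(k₂−k₁).
e^(−k₁τ) = e^(−0.286×5.74) = e^(−1.642) = 0.1937; e^(−k₂τ) = e^(−0.4718) = 0.6239.
C_R = 0.286×5.42/(0.0822−0.286) × (0.1937−0.6239) = (-7.606)×(-0.4302) = 3.272 mol/L.
Y_R = C_R/C_{A0} = 3.272/5.42 = 0.604.

0.604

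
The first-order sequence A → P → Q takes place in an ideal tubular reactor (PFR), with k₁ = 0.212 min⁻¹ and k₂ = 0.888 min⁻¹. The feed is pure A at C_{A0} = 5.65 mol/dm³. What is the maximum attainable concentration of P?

For a first-order series the maximum intermediate yield is C_{P,max}/C_{A0} = (k₁/k₂)^[k₂/(k₂−k₁)].
= (0.212/0.888)^(0.888/(0.888−0.212)) = (0.2387)^(1.314) = 0.1523.
C_{P,max} = 0.1523×5.65 = 0.861 mol/dm³.

0.861 mol/dm³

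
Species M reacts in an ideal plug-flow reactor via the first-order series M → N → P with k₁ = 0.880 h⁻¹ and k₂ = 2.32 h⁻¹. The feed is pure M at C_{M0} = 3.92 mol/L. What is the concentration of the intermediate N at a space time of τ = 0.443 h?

For first-order series with pure M initially, C_N(τ) = k₁C_{M0}/(k₂−k₁)·(e^(−k₁τ) − e^(−k₂τ)).
e^(−k₁τ) = e^(−0.880×0.443) = e^(−0.3898) = 0.6772; e^(−k₂τ) = e^(−1.028) = 0.3578.
C_N = 0.880×3.92/(2.32−0.880) × (0.6772−0.3578) = 2.396×0.3194 = 0.7650 mol/L.

0.765 mol/L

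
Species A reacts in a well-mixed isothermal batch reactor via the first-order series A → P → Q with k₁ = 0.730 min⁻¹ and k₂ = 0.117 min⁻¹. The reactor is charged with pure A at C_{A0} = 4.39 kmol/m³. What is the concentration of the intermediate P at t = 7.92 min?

Solving the coupled first-order balances gives C_P(t) = [k₁/(k₂−k₁)]·C_{A0}·(e^(−k₁t) − e^(−k₂t)).
e^(−k₁t) = e^(−0.730×7.92) = e^(−5.782) = 0.003084; e^(−k₂t) = e^(−0.9266) = 0.3959.
C_P = 0.730×4.39/(0.117−0.730) × (0.003084−0.3959) = (-5.228)×(-0.3928) = 2.054 kmol/m³.

2.05 kmol/m³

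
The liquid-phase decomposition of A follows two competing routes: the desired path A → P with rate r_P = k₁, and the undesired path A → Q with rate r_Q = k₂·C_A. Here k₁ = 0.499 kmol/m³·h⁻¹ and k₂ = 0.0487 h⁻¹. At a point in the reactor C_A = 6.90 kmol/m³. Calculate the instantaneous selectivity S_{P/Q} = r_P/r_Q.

1.48

S_{P/Q} = r_P/r_Q = (k₁)/(k₂·C_A) = (k₁/k₂)·C_A⁻¹.
= (0.499) / (0.0487×6.900) = 0.4990/0.3360 = 1.48.
The undesired path is higher order in A, so low C_A (CSTR or dilute feed) favours P.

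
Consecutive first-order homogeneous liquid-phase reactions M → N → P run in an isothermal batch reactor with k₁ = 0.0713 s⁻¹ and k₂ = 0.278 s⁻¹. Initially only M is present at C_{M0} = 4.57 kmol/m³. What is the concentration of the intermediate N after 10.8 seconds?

0.652 kmol/m³

The intermediate concentration in a first-order A→B→C sequence is C_N = k₁C_{M0}(e^(−k₁t) − e^(−k₂t))/(k₂−k₁).
e^(−k₁t) = e^(−0.0713×10.8) = e^(−0.7700) = 0.4630; e^(−k₂t) = e^(−3.002) = 0.04967.
C_N = 0.0713×4.57/(0.278−0.0713) × (0.4630−0.04967) = 1.576×0.4133 = 0.6516 kmol/m³.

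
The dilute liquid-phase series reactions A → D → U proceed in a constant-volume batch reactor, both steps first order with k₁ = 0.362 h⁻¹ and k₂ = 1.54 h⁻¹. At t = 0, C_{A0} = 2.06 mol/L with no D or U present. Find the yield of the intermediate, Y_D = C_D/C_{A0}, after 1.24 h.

0.151

The intermediate concentration in a first-order A→B→C sequence is C_D = k₁C_{A0}(e^(−k₁t) − e^(−k₂t))/(k₂−k₁).
e^(−k₁t) = e^(−0.362×1.24) = e^(−0.4489) = 0.6383; e^(−k₂t) = e^(−1.910) = 0.1481.
C_D = 0.362×2.06/(1.54−0.362) × (0.6383−0.1481) = 0.6330×0.4902 = 0.3103 mol/L.
Y_D = C_D/C_{A0} = 0.3103/2.06 = 0.151.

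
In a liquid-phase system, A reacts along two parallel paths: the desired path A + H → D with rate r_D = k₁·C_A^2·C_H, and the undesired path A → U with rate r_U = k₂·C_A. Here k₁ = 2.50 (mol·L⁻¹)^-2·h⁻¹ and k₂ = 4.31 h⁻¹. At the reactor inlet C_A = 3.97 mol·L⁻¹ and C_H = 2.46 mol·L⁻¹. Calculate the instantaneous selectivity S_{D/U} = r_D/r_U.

5.66

S_{D/U} = r_D/r_U = (k₁·C_A^2·C_H)/(k₂·C_A) = (k₁/k₂)·C_A·C_H.
= (2.50×3.970^2×2.460) / (4.31×3.970) = 96.93/17.11 = 5.66.
Since the desired path is higher order in A, keeping C_A high (PFR or concentrated feed) favours D.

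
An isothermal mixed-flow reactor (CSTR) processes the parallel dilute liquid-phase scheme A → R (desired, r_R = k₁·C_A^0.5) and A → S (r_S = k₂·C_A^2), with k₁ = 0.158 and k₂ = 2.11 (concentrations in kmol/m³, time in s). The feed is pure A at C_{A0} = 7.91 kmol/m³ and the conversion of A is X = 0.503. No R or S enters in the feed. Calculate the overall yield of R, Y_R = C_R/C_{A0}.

Exit C_A = C_{A0}(1−X) = 7.91×0.497 = 3.931 kmol/m³.
Rates in a CSTR are evaluated at the outlet concentration: r_R = 0.158×3.931^0.5 = 0.3133, r_S = 2.11×3.931^2 = 32.61.
Fraction of consumed A going to R: r_R/(r_R+r_S) = 0.009515.
C_R = 0.009515·C_{A0}·X = 0.009515×7.91×0.503 = 0.0379 kmol/m³; Y_R = C_R/C_{A0} = 0.00479.

0.00479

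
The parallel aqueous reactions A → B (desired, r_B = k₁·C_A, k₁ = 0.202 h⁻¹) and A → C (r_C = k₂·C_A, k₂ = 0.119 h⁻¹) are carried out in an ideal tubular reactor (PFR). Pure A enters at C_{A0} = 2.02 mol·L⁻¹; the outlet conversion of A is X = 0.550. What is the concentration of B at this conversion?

0.699 mol·L⁻¹

C_A = C_{A0}(1−X) = 0.9090 mol·L⁻¹.
Both paths are first order in A, so the instantaneous fraction to B is constant: dC_B/d(−C_A) = k₁/(k₁+k₂) = 0.6293.
C_B = 0.6293·(C_{A0}−C_A) = 0.6293×1.111 = 0.699 mol·L⁻¹.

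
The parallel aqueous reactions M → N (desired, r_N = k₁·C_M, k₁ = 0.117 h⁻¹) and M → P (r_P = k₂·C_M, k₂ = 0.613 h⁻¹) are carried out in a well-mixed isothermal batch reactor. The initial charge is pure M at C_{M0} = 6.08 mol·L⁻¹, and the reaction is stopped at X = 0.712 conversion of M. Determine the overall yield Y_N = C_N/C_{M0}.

C_M = C_{M0}(1−X) = 1.751 mol·L⁻¹.
Both paths are first order in M, so the instantaneous fraction to N is constant: dC_N/d(−C_M) = k₁/(k₁+k₂) = 0.1603.
C_N = 0.1603·(C_{M0}−C_M) = 0.1603×4.329 = 0.694 mol·L⁻¹.
Y_N = C_N/C_{M0} = 0.6938/6.08 = 0.114.

0.114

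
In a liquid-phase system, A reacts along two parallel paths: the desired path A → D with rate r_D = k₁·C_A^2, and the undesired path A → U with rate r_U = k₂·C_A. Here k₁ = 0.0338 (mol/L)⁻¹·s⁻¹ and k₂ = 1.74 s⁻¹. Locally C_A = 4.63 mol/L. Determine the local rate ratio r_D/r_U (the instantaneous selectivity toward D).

0.0899

S_{D/U} = r_D/r_U = (k₁·C_A^2)/(k₂·C_A) = (k₁/k₂)·C_A.
= (0.0338×4.630^2) / (1.74×4.630) = 0.7246/8.056 = 0.0899.
Since the desired path is higher order in A, keeping C_A high (PFR or concentrated feed) favours D.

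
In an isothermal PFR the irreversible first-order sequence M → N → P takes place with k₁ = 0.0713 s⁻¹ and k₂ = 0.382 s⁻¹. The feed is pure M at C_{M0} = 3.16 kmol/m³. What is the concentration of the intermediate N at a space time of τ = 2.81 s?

For first-order series with pure M initially, C_N(τ) = k₁C_{M0}/(k₂−k₁)·(e^(−k₁τ) − e^(−k₂τ)).
e^(−k₁τ) = e^(−0.0713×2.81) = e^(−0.2004) = 0.8184; e^(−k₂τ) = e^(−1.073) = 0.3418.
C_N = 0.0713×3.16/(0.382−0.0713) × (0.8184−0.3418) = 0.7252×0.4766 = 0.3456 kmol/m³.

0.346 kmol/m³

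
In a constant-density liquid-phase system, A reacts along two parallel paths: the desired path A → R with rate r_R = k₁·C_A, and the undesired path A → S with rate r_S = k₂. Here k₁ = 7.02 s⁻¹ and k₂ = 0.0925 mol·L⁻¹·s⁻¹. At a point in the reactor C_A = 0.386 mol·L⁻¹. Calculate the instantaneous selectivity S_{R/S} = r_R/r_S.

S_{R/S} = r_R/r_S = (k₁·C_A)/(k₂) = (k₁/k₂)·C_A.
= (7.02×0.3860) / (0.0925) = 2.710/0.09250 = 29.3.
Since the desired path is higher order in A, keeping C_A high (PFR or concentrated feed) favours R.

29.3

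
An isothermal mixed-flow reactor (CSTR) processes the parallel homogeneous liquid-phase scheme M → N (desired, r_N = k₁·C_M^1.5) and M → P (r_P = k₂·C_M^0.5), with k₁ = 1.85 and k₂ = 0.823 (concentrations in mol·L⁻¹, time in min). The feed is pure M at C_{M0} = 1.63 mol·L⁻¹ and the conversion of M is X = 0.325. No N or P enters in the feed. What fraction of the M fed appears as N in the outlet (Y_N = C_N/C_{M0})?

Exit C_M = C_{M0}(1−X) = 1.63×0.675 = 1.100 mol·L⁻¹.
In a CSTR the entire volume is at exit conditions, so r_N = 1.85×1.100^1.5 = 2.135 and r_P = 0.823×1.100^0.5 = 0.8633.
Fraction of consumed M going to N: r_N/(r_N+r_P) = 0.7121.
C_N = 0.7121·C_{M0}·X = 0.7121×1.63×0.325 = 0.377 mol·L⁻¹; Y_N = C_N/C_{M0} = 0.231.

0.231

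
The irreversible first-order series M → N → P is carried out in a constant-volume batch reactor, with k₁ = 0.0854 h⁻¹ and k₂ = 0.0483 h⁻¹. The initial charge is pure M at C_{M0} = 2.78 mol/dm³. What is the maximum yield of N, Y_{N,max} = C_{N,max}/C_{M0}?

For a first-order series the maximum intermediate yield is C_{N,max}/C_{M0} = (k₁/k₂)^[k₂/(k₂−k₁)].
= (0.0854/0.0483)^(0.0483/(0.0483−0.0854)) = (1.768)^(-1.302) = 0.4762.

0.476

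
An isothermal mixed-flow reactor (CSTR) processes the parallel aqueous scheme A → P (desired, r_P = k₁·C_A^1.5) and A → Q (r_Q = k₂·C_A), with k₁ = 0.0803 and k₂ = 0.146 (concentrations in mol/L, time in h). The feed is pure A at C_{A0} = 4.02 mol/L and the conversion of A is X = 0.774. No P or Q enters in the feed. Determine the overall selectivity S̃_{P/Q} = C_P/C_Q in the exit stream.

Exit C_A = C_{A0}(1−X) = 4.02×0.226 = 0.9085 mol/L.
In a CSTR the entire volume is at exit conditions, so r_P = 0.0803×0.9085^1.5 = 0.06954 and r_Q = 0.146×0.9085 = 0.1326.
Overall selectivity = C_P/C_Q = r_Pτ/(r_Qτ) = r_P/r_Q = 0.524.

0.524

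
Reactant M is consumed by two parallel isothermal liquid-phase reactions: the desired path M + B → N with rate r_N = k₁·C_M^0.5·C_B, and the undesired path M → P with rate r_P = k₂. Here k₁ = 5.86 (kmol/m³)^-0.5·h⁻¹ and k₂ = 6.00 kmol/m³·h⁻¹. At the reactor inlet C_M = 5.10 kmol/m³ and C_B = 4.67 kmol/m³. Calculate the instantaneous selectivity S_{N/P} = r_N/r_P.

S_{N/P} = r_N/r_P = (k₁·C_M^0.5·C_B)/(k₂) = (k₁/k₂)·C_M^0.5·C_B.
= (5.86×5.100^0.5×4.670) / (6.00) = 61.80/6.000 = 10.3.

10.3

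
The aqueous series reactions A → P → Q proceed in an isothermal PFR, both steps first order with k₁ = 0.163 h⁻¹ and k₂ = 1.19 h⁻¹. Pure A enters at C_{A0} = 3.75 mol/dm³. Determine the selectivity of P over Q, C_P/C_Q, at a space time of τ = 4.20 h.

0.189

The intermediate concentration in a first-order A→B→C sequence is C_P = k₁C_{A0}(e^(−k₁τ) − e^(−k₂τ))/(k₂−k₁).
e^(−k₁τ) = e^(−0.163×4.20) = e^(−0.6846) = 0.5043; e^(−k₂τ) = e^(−4.998) = 0.006751.
C_P = 0.163×3.75/(1.19−0.163) × (0.5043−0.006751) = 0.5952×0.4975 = 0.2961 mol/dm³.
C_A = C_{A0}e^(−k₁τ) = 1.891 mol/dm³, so C_Q = C_{A0}−C_A−C_P = 1.563 mol/dm³; C_P/C_Q = 0.189.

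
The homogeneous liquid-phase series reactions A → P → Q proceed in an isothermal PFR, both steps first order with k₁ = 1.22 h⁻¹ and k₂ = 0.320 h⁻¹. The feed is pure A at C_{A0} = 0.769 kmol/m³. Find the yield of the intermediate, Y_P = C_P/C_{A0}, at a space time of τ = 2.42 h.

0.554

For first-order series with pure A initially, C_P(τ) = k₁C_{A0}/(k₂−k₁)·(e^(−k₁τ) − e^(−k₂τ)).
e^(−k₁τ) = e^(−1.22×2.42) = e^(−2.952) = 0.05221; e^(−k₂τ) = e^(−0.7744) = 0.4610.
C_P = 1.22×0.769/(0.320−1.22) × (0.05221−0.4610) = (-1.042)×(-0.4088) = 0.4261 kmol/m³.
Y_P = C_P/C_{A0} = 0.4261/0.769 = 0.554.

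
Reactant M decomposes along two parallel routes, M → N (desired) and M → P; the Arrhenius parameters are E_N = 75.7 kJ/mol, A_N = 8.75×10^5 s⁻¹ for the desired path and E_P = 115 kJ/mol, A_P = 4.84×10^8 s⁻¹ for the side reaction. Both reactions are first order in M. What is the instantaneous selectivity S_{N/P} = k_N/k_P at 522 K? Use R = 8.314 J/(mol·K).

With equal orders, S_{N/P} = k_N/k_P = (A_N/A_P)·exp[(E_P−E_N)/(RT)].
(E_P−E_N)/(RT) = (115−75.7)×10³/(8.314×522) = 39300/4340 = 9.055.
k_N/k_P = (8.75×10^5/4.84×10^8)·exp(9.055) = 0.001808 × 8565 = 15.5.

15.5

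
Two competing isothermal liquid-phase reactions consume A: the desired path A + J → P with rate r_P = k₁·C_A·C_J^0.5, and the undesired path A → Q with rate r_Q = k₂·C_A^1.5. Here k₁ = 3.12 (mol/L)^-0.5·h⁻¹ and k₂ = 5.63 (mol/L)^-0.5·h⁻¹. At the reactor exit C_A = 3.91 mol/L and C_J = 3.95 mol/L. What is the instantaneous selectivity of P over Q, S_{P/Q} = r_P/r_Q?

0.557

S_{P/Q} = r_P/r_Q = (k₁·C_A·C_J^0.5)/(k₂·C_A^1.5) = (k₁/k₂)·C_A^-0.5·C_J^0.5.
= (3.12×3.910×3.950^0.5) / (5.63×3.910^1.5) = 24.25/43.53 = 0.557.
The undesired path is higher order in A, so low C_A (CSTR or dilute feed) favours P.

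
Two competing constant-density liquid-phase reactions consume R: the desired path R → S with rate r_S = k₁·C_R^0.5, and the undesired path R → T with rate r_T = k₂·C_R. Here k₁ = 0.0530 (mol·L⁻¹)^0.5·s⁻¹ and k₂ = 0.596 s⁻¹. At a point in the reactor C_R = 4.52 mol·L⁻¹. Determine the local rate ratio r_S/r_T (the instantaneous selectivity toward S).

0.0418

S_{S/T} = r_S/r_T = (k₁·C_R^0.5)/(k₂·C_R) = (k₁/k₂)·C_R^-0.5.
= (0.0530×4.520^0.5) / (0.596×4.520) = 0.1127/2.694 = 0.0418.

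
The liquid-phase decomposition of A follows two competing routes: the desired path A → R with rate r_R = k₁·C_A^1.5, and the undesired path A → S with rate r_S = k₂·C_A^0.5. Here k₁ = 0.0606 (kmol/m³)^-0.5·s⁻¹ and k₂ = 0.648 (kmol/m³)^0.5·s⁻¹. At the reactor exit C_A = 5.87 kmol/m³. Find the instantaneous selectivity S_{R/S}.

S_{R/S} = r_R/r_S = (k₁·C_A^1.5)/(k₂·C_A^0.5) = (k₁/k₂)·C_A.
= (0.0606×5.870^1.5) / (0.648×5.870^0.5) = 0.8618/1.570 = 0.549.

0.549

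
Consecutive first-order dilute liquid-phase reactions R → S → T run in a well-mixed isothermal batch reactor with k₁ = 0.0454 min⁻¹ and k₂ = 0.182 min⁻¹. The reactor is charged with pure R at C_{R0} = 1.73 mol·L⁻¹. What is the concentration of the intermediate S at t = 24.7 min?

0.181 mol·L⁻¹

The intermediate concentration in a first-order A→B→C sequence is C_S = k₁C_{R0}(e^(−k₁t) − e^(−k₂t))/(k₂−k₁).
e^(−k₁t) = e^(−0.0454×24.7) = e^(−1.121) = 0.3258; e^(−k₂t) = e^(−4.495) = 0.01116.
C_S = 0.0454×1.73/(0.182−0.0454) × (0.3258−0.01116) = 0.5750×0.3147 = 0.1809 mol·L⁻¹.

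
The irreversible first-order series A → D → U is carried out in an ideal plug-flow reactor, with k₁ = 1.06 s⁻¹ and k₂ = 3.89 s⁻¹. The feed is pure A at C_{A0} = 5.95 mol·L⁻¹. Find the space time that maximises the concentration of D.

Setting dC_D/dτ = 0 gives τ_opt = ln(k₂/k₁)/(k₂−k₁).
= ln(3.89/1.06)/(3.89−1.06) = ln(3.670)/2.830 = 1.300/2.830 = 0.459 s.

0.459 s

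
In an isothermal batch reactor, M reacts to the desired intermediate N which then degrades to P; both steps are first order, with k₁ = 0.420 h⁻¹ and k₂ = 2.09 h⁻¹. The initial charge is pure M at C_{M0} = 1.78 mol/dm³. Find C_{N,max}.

Evaluating C_N at t_opt = ln(k₂/k₁)/(k₂−k₁) gives C_{N,max}/C_{M0} = (k₁/k₂)^[k₂/(k₂−k₁)].
= (0.420/2.09)^(2.09/(2.09−0.420)) = (0.2010)^(1.251) = 0.1342.
C_{N,max} = 0.1342×1.78 = 0.239 mol/dm³.

0.239 mol/dm³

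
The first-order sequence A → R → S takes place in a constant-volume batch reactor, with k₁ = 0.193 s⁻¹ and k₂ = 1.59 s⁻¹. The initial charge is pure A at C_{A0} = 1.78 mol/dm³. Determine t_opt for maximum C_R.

Setting dC_R/dt = 0 gives t_opt = ln(k₂/k₁)/(k₂−k₁).
= ln(1.59/0.193)/(1.59−0.193) = ln(8.238)/1.397 = 2.109/1.397 = 1.51 s.

1.51 s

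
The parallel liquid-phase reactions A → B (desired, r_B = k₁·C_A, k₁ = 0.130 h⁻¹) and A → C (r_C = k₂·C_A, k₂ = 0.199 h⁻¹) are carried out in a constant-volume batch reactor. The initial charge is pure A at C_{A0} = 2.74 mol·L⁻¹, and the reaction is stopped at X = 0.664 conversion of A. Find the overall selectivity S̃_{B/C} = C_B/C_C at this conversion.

C_A = C_{A0}(1−X) = 0.9206 mol·L⁻¹.
Both paths are first order in A, so the instantaneous fraction to B is constant: dC_B/d(−C_A) = k₁/(k₁+k₂) = 0.3951.
C_B = 0.3951·(C_{A0}−C_A) = 0.3951×1.819 = 0.719 mol·L⁻¹.
C_C = (C_{A0}−C_A)−C_B = 1.100 mol·L⁻¹; S̃_{B/C} = 0.7189/1.100 = 0.653.

0.653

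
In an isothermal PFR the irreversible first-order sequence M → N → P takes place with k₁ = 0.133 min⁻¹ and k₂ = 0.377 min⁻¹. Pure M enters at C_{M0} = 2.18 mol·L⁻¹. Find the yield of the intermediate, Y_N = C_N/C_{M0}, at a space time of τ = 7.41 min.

For first-order series with pure M initially, C_N(τ) = k₁C_{M0}/(k₂−k₁)·(e^(−k₁τ) − e^(−k₂τ)).
e^(−k₁τ) = e^(−0.133×7.41) = e^(−0.9855) = 0.3732; e^(−k₂τ) = e^(−2.794) = 0.06120.
C_N = 0.133×2.18/(0.377−0.133) × (0.3732−0.06120) = 1.188×0.3120 = 0.3708 mol·L⁻¹.
Y_N = C_N/C_{M0} = 0.3708/2.18 = 0.170.

0.170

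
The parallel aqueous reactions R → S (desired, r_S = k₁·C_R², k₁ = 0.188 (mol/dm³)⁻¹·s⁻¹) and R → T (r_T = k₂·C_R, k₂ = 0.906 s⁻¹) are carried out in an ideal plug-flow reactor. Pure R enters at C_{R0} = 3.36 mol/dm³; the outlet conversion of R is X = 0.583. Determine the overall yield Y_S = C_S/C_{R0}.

0.190

C_R = C_{R0}(1−X) = 1.401 mol/dm³.
Along a PFR/batch, dC_T/dC_R = −r_T/(r_S+r_T) = −k₂/(k₂+k₁·C_R).
Integrating from C_{R0} to C_R: C_T = (0.906/0.188)·ln[(0.906+0.188·3.36)/(0.906+0.188·1.40)] = 4.819·ln(1.538/1.169) = 1.319 mol/dm³.
Then C_S = (C_{R0}−C_R) − C_T = 1.959 − 1.319 = 0.6395 mol/dm³.
Y_S = C_S/C_{R0} = 0.6395/3.36 = 0.190.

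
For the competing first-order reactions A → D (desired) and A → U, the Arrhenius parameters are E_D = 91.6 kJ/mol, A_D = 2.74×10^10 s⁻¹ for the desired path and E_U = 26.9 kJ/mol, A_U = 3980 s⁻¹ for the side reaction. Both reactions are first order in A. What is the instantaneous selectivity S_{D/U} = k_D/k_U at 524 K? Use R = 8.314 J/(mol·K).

2.44

Since both paths have the same order in A, the concentration cancels and S_{D/U} = k_D/k_U = (A_D/A_U)·exp[(E_U−E_D)/(RT)].
(E_U−E_D)/(RT) = (26.9−91.6)×10³/(8.314×524) = -64700/4357 = -14.85.
k_D/k_U = (2.74×10^10/3980)·exp(-14.85) = 6.884×10^6 × 3.550×10^-7 = 2.44.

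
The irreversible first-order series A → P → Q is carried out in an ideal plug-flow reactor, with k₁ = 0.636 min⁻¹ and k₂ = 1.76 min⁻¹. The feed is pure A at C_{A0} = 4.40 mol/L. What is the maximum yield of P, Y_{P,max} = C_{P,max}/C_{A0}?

Evaluating C_P at τ_opt = ln(k₂/k₁)/(k₂−k₁) gives C_{P,max}/C_{A0} = (k₁/k₂)^[k₂/(k₂−k₁)].
= (0.636/1.76)^(1.76/(1.76−0.636)) = (0.3614)^(1.566) = 0.2031.

0.203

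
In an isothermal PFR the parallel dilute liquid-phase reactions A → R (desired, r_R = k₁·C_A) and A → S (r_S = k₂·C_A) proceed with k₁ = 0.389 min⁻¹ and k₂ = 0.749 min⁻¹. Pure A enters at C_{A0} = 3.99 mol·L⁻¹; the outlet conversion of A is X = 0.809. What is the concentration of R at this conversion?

1.10 mol·L⁻¹

C_A = C_{A0}(1−X) = 0.7621 mol·L⁻¹.
Both paths are first order in A, so the instantaneous fraction to R is constant: dC_R/d(−C_A) = k₁/(k₁+k₂) = 0.3418.
C_R = 0.3418·(C_{A0}−C_A) = 0.3418×3.228 = 1.10 mol·L⁻¹.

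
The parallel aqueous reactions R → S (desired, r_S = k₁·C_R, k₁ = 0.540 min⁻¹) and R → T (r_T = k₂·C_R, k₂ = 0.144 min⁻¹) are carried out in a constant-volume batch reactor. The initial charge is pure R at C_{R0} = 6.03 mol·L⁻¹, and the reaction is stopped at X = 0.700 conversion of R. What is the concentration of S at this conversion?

C_R = C_{R0}(1−X) = 1.809 mol·L⁻¹.
Both paths are first order in R, so the instantaneous fraction to S is constant: dC_S/d(−C_R) = k₁/(k₁+k₂) = 0.7895.
C_S = 0.7895·(C_{R0}−C_R) = 0.7895×4.221 = 3.33 mol·L⁻¹.

3.33 mol·L⁻¹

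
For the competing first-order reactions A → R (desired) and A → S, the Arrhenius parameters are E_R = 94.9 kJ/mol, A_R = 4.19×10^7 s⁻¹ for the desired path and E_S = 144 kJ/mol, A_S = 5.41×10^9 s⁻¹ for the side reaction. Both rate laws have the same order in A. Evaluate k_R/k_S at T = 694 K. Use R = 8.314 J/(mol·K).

With equal orders, S_{R/S} = k_R/k_S = (A_R/A_S)·exp[(E_S−E_R)/(RT)].
(E_S−E_R)/(RT) = (144−94.9)×10³/(8.314×694) = 49100/5770 = 8.510.
k_R/k_S = (4.19×10^7/5.41×10^9)·exp(8.510) = 0.007745 × 4962 = 38.4.

38.4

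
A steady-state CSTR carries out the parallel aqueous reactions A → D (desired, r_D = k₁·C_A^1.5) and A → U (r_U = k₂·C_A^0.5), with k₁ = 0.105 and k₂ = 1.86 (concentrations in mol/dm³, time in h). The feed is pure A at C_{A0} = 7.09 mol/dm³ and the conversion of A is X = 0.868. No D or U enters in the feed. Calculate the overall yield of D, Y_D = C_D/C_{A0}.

0.0436

Exit C_A = C_{A0}(1−X) = 7.09×0.132 = 0.9359 mol/dm³.
A CSTR operates uniformly at the exit composition, giving r_D = 0.09506 and r_U = 1.799 (each k·C_A^n at C_A = 0.9359).
Fraction of consumed A going to D: r_D/(r_D+r_U) = 0.05018.
C_D = 0.05018·C_{A0}·X = 0.05018×7.09×0.868 = 0.309 mol/dm³; Y_D = C_D/C_{A0} = 0.0436.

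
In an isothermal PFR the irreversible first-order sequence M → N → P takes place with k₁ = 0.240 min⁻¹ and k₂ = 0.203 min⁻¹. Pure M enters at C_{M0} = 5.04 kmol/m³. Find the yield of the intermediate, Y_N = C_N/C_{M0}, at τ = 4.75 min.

0.399

The intermediate concentration in a first-order A→B→C sequence is C_N = k₁C_{M0}(e^(−k₁τ) − e^(−k₂τ))/(k₂−k₁).
e^(−k₁τ) = e^(−0.240×4.75) = e^(−1.140) = 0.3198; e^(−k₂τ) = e^(−0.9643) = 0.3813.
C_N = 0.240×5.04/(0.203−0.240) × (0.3198−0.3813) = (-32.69)×(-0.06145) = 2.009 kmol/m³.
Y_N = C_N/C_{M0} = 2.009/5.04 = 0.399.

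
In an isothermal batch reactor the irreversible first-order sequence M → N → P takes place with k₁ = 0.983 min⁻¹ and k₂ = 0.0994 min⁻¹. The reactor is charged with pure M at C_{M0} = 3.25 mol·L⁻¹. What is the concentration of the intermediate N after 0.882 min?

1.79 mol·L⁻¹

Solving the coupled first-order balances gives C_N(t) = [k₁/(k₂−k₁)]·C_{M0}·(e^(−k₁t) − e^(−k₂t)).
e^(−k₁t) = e^(−0.983×0.882) = e^(−0.8670) = 0.4202; e^(−k₂t) = e^(−0.08767) = 0.9161.
C_N = 0.983×3.25/(0.0994−0.983) × (0.4202−0.9161) = (-3.616)×(-0.4959) = 1.793 mol·L⁻¹.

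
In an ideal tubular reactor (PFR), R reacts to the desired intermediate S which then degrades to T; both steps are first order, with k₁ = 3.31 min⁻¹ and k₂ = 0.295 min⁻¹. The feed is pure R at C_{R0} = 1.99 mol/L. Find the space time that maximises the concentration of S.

0.802 min

For first-order series the maximum of C_S occurs at τ_opt = ln(k₂/k₁)/(k₂−k₁).
= ln(0.295/3.31)/(0.295−3.31) = ln(0.08912)/-3.015 = -2.418/-3.015 = 0.802 min.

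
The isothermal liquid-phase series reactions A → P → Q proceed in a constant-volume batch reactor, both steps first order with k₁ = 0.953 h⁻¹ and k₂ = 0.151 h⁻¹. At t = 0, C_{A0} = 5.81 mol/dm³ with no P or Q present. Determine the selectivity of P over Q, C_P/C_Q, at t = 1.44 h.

7.14

For first-order series with pure A initially, C_P(t) = k₁C_{A0}/(k₂−k₁)·(e^(−k₁t) − e^(−k₂t)).
e^(−k₁t) = e^(−0.953×1.44) = e^(−1.372) = 0.2535; e^(−k₂t) = e^(−0.2174) = 0.8046.
C_P = 0.953×5.81/(0.151−0.953) × (0.2535−0.8046) = (-6.904)×(-0.5511) = 3.804 mol/dm³.
C_A = C_{A0}e^(−k₁t) = 1.473 mol/dm³, so C_Q = C_{A0}−C_A−C_P = 0.5326 mol/dm³; C_P/C_Q = 7.14.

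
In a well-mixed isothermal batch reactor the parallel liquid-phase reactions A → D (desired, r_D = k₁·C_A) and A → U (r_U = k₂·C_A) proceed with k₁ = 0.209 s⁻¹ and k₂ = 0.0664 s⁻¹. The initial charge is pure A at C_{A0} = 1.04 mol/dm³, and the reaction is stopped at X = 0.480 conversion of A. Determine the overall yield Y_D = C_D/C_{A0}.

0.364

C_A = C_{A0}(1−X) = 0.5408 mol/dm³.
Both paths are first order in A, so the instantaneous fraction to D is constant: dC_D/d(−C_A) = k₁/(k₁+k₂) = 0.7589.
C_D = 0.7589·(C_{A0}−C_A) = 0.7589×0.4992 = 0.379 mol/dm³.
Y_D = C_D/C_{A0} = 0.3788/1.04 = 0.364.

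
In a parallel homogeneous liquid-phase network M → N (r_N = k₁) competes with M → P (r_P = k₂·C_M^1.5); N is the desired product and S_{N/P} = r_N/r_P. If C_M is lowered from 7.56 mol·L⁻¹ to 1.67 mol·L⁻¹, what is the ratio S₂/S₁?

9.63

S_{N/P} = (k₁/k₂)·C_M^-1.5, so S₂/S₁ = (C_{M,2}/C_{M,1})^-1.5.
= (1.67/7.56)^(-1.5) = (0.2209)^(-1.5) = 9.63.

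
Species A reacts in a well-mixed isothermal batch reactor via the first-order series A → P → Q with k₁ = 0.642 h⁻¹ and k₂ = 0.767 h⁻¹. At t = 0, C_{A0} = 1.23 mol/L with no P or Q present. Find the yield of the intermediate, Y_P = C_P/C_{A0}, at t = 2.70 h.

0.260

The intermediate concentration in a first-order A→B→C sequence is C_P = k₁C_{A0}(e^(−k₁t) − e^(−k₂t))/(k₂−k₁).
e^(−k₁t) = e^(−0.642×2.70) = e^(−1.733) = 0.1767; e^(−k₂t) = e^(−2.071) = 0.1261.
C_P = 0.642×1.23/(0.767−0.642) × (0.1767−0.1261) = 6.317×0.05061 = 0.3197 mol/L.
Y_P = C_P/C_{A0} = 0.3197/1.23 = 0.260.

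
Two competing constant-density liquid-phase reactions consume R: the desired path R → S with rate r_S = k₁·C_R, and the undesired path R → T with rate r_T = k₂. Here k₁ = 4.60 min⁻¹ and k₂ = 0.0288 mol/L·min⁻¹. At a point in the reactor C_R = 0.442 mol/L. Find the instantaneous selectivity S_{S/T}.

70.6

S_{S/T} = r_S/r_T = (k₁·C_R)/(k₂) = (k₁/k₂)·C_R.
= (4.60×0.4420) / (0.0288) = 2.033/0.02880 = 70.6.
Since the desired path is higher order in R, keeping C_R high (PFR or concentrated feed) favours S.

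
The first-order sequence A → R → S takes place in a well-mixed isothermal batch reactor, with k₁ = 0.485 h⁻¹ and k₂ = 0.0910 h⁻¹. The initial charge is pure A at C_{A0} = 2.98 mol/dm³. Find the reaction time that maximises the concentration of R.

For first-order series the maximum of C_R occurs at t_opt = ln(k₂/k₁)/(k₂−k₁).
= ln(0.0910/0.485)/(0.0910−0.485) = ln(0.1876)/-0.3940 = -1.673/-0.3940 = 4.25 h.

4.25 h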